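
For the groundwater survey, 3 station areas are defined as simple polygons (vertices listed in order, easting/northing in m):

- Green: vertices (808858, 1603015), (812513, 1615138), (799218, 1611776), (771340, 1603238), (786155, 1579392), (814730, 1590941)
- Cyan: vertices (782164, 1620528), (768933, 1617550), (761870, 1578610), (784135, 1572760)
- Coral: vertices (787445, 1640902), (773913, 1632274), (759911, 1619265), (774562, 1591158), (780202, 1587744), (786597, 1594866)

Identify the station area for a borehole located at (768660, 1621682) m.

Cast a ray rightward from (768660, 1621682). For each polygon, the edges (by vertex number in listed order) whose endpoints lie on opposite sides of northing = 1621682, where each meets that height, and whether that is right or left of the point:
Green: no edge straddles that height → 0 crossings.
Cyan: no edge straddles that height → 0 crossings.
Coral: 2–3 at easting≈762512.5 (left), 6–1 at easting≈787091.0 (right) → 1 crossing.
Only Coral has an odd count, so the point is inside Coral.

Coral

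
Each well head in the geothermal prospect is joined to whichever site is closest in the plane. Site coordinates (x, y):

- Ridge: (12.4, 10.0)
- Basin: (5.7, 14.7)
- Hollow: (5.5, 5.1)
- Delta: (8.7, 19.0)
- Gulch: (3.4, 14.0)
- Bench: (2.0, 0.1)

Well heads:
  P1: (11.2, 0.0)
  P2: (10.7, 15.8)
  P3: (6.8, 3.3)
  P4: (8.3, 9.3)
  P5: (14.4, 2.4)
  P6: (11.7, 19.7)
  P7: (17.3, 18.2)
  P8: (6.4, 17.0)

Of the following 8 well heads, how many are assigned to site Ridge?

2

P1 → Hollow
P2 → Delta
P3 → Hollow
P4 → Ridge
P5 → Ridge
P6 → Delta
P7 → Delta
P8 → Basin
2 of the 8 go to Ridge.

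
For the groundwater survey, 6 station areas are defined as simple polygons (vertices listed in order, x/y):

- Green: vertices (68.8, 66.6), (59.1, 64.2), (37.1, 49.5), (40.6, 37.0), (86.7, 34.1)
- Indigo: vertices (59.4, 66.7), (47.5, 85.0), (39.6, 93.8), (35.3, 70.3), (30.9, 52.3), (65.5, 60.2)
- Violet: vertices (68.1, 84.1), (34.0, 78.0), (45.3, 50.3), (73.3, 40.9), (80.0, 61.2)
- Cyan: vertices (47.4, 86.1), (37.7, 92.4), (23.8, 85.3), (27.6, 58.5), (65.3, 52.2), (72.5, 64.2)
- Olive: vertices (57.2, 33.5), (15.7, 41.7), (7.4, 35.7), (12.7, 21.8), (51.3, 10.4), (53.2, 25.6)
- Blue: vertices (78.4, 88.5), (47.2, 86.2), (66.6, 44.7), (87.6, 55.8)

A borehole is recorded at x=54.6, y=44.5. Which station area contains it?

Green

Cast a ray rightward from (54.6, 44.5). For each polygon, the edges (by vertex number in listed order) whose endpoints lie on opposite sides of y = 44.5, where each meets that height, and whether that is right or left of the point:
Green: 3–4 at x≈38.50 (left), 5–1 at x≈80.97 (right) → 1 crossing.
Indigo: no edge straddles that height → 0 crossings.
Violet: 3–4 at x≈62.58 (right), 4–5 at x≈74.49 (right) → 2 crossings.
Cyan: no edge straddles that height → 0 crossings.
Olive: no edge straddles that height → 0 crossings.
Blue: no edge straddles that height → 0 crossings.
Only Green has an odd count, so the point is inside Green.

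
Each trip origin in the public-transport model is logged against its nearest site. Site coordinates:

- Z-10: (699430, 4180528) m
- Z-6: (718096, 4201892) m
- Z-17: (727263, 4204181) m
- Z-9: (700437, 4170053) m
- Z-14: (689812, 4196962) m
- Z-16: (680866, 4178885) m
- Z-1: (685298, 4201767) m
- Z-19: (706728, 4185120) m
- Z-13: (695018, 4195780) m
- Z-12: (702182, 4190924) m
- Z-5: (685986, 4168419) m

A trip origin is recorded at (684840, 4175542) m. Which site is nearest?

Squared distances to each site:
Z-10: 237728296.000; Z-6: 1800284036.000; Z-17: 2619903250.000; Z-9: 273395530.000; Z-14: 483537184.000; Z-16: 26968325.000; Z-1: 687960389.000; Z-19: 570822628.000; Z-13: 513168328.000; Z-12: 537350888.000; Z-5: 52050445.000.
Minimum at Z-16.

Z-16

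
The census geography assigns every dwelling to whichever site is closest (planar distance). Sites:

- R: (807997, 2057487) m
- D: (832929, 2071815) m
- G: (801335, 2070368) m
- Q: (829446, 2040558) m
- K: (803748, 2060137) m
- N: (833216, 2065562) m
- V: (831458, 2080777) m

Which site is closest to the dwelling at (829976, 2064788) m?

Squared distances to each site:
R: 536381042.000; D: 58098938.000; G: 851443281.000; Q: 587373800.000; K: 709539785.000; N: 11096676.000; V: 257844445.000.
Minimum at N.

N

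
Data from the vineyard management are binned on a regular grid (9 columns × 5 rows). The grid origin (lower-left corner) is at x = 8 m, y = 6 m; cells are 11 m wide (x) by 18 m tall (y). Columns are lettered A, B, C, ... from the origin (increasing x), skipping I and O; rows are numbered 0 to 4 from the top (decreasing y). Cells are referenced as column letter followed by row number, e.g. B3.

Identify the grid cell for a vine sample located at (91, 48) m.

H2

Column index: ⌊(91 − 8) / 11⌋ = ⌊7.545⌋ = 7 → column H
Row offset from origin: ⌊(48 − 6) / 18⌋ = ⌊2.333⌋ = 2 → row 2 (counted from top)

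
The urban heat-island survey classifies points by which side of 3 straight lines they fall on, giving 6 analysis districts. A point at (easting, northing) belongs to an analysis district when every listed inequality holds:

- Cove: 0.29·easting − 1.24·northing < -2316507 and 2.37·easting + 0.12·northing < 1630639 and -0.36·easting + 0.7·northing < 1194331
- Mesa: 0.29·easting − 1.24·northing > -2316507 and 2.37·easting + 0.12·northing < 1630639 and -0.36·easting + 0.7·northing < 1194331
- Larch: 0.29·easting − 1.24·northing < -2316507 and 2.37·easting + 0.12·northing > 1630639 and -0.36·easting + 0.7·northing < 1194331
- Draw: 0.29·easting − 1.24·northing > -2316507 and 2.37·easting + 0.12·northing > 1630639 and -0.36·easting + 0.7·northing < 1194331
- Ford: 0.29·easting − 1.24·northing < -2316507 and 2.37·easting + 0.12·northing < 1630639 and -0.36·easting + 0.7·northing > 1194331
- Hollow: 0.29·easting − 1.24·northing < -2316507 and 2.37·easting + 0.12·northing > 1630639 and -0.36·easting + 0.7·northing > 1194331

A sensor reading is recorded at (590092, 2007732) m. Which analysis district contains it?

Larch

0.29·590092 − 1.24·2007732 = -2318461.000, which is < -2316507
2.37·590092 + 0.12·2007732 = 1639445.880, which is > 1630639
-0.36·590092 + 0.7·2007732 = 1192979.280, which is < 1194331
This sign pattern matches Larch.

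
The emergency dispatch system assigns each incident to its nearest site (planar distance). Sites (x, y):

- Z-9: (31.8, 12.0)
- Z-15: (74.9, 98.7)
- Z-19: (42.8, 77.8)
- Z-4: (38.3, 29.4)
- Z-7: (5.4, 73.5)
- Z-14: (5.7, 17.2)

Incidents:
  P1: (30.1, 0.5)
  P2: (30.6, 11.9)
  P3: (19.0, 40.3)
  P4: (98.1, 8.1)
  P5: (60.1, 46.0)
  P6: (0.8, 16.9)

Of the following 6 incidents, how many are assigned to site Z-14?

P1 → Z-9
P2 → Z-9
P3 → Z-4
P4 → Z-4
P5 → Z-4
P6 → Z-14
1 of the 6 goes to Z-14.

1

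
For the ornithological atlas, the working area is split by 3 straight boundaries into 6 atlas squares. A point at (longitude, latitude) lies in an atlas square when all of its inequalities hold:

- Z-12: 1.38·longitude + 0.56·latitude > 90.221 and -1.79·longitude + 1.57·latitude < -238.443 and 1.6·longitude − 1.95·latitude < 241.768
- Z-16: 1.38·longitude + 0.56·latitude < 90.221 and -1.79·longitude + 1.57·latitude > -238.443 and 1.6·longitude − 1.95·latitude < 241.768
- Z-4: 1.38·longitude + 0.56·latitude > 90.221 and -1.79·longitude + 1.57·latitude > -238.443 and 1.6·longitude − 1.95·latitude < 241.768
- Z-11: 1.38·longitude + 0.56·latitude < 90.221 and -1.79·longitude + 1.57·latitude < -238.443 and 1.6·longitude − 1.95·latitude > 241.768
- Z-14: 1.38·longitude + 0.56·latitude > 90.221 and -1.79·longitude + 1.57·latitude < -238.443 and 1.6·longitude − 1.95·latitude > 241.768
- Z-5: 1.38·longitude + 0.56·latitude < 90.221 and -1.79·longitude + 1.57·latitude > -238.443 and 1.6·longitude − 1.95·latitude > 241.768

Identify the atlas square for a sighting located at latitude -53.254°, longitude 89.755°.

1.38·89.755 + 0.56·-53.254 = 94.040, which is > 90.221
-1.79·89.755 + 1.57·-53.254 = -244.270, which is < -238.443
1.6·89.755 − 1.95·-53.254 = 247.453, which is > 241.768
This sign pattern matches Z-14.

Z-14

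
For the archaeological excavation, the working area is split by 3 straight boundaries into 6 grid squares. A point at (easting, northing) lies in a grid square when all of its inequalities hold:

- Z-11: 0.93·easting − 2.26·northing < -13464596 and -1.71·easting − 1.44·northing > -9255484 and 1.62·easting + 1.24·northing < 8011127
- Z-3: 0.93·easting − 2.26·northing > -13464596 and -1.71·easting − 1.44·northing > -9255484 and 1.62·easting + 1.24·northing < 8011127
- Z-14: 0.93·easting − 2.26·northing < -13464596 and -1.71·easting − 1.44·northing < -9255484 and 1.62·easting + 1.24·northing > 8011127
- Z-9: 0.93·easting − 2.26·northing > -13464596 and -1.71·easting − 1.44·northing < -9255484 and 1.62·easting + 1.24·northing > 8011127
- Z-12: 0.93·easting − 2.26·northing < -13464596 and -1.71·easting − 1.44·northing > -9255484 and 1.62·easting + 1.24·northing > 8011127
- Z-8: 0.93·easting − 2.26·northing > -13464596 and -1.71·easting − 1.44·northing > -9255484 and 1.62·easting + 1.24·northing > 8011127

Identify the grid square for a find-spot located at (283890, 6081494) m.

Z-11

0.93·283890 − 2.26·6081494 = -13480158.740, which is < -13464596
-1.71·283890 − 1.44·6081494 = -9242803.260, which is > -9255484
1.62·283890 + 1.24·6081494 = 8000954.360, which is < 8011127
This sign pattern matches Z-11.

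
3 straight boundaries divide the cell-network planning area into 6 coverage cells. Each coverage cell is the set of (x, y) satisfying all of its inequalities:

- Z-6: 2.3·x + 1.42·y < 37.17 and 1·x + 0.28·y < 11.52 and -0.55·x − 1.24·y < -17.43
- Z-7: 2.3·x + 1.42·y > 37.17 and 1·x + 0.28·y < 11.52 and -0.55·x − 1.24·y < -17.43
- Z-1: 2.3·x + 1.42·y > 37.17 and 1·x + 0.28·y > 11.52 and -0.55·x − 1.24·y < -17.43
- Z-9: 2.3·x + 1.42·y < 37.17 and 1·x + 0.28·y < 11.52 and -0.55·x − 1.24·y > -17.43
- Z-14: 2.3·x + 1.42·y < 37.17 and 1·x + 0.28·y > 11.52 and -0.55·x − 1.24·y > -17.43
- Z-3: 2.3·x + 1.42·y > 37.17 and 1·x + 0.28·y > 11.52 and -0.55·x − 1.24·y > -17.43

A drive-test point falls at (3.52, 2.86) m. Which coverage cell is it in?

Z-9

2.3·3.52 + 1.42·2.86 = 12.157, which is < 37.17
1·3.52 + 0.28·2.86 = 4.321, which is < 11.52
-0.55·3.52 − 1.24·2.86 = -5.482, which is > -17.43
This sign pattern matches Z-9.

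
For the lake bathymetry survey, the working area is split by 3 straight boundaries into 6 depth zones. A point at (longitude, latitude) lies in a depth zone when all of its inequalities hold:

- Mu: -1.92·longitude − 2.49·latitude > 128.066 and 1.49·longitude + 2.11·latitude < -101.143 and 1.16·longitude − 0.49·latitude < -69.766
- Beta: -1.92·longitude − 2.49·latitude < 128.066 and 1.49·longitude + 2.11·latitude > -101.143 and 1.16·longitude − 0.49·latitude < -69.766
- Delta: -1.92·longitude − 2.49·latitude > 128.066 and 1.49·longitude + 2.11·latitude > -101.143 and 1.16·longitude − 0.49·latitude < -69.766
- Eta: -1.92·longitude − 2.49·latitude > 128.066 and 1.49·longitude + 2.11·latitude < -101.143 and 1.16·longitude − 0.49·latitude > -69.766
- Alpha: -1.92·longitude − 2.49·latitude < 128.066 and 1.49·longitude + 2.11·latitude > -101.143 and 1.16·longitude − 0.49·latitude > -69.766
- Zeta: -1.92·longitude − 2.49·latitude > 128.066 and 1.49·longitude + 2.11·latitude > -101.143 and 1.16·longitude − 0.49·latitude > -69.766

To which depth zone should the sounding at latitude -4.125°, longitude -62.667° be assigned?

Mu

-1.92·-62.667 − 2.49·-4.125 = 130.592, which is > 128.066
1.49·-62.667 + 2.11·-4.125 = -102.078, which is < -101.143
1.16·-62.667 − 0.49·-4.125 = -70.672, which is < -69.766
This sign pattern matches Mu.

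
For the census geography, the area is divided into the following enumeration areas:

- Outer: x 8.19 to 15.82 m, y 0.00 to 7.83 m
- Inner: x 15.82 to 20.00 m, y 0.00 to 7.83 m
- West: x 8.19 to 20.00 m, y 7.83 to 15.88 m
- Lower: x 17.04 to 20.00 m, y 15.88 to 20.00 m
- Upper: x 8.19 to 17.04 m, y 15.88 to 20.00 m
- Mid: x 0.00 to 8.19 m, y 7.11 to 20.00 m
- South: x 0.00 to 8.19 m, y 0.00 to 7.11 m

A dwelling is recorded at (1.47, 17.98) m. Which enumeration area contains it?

Mid

The point has x = 1.47 and y = 17.98.
Only Mid satisfies 0.00 ≤ x ≤ 8.19 and 7.11 ≤ y ≤ 20.00.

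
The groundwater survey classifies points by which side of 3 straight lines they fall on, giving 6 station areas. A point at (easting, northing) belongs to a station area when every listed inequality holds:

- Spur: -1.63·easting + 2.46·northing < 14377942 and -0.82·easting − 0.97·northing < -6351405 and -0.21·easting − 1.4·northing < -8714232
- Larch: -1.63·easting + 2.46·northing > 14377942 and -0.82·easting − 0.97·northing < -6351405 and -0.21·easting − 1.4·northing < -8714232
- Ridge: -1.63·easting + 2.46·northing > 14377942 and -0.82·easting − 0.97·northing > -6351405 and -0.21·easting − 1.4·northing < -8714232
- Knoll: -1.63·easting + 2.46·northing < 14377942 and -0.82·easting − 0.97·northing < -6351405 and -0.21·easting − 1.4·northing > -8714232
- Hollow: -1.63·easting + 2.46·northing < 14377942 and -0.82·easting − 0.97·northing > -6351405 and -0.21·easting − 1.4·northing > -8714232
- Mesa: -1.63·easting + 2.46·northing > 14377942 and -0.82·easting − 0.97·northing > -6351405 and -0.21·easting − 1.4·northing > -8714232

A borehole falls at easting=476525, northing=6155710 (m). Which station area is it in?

Spur

-1.63·476525 + 2.46·6155710 = 14366310.850, which is < 14377942
-0.82·476525 − 0.97·6155710 = -6361789.200, which is < -6351405
-0.21·476525 − 1.4·6155710 = -8718064.250, which is < -8714232
This sign pattern matches Spur.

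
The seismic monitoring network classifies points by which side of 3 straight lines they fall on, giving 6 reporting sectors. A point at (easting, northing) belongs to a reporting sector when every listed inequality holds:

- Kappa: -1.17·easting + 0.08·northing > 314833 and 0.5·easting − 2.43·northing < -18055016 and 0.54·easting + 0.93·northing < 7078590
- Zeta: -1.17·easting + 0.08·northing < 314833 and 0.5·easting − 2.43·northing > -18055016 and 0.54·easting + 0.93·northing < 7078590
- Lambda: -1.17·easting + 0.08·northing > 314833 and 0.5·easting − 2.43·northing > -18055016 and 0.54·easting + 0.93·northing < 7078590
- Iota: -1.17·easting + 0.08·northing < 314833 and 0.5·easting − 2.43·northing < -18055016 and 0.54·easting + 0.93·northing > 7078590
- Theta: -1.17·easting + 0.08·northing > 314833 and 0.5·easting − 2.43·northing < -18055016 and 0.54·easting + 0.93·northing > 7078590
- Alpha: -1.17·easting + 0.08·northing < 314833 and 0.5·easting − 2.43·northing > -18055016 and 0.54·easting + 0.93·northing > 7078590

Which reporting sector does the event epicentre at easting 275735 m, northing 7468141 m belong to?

Alpha

-1.17·275735 + 0.08·7468141 = 274841.330, which is < 314833
0.5·275735 − 2.43·7468141 = -18009715.130, which is > -18055016
0.54·275735 + 0.93·7468141 = 7094268.030, which is > 7078590
This sign pattern matches Alpha.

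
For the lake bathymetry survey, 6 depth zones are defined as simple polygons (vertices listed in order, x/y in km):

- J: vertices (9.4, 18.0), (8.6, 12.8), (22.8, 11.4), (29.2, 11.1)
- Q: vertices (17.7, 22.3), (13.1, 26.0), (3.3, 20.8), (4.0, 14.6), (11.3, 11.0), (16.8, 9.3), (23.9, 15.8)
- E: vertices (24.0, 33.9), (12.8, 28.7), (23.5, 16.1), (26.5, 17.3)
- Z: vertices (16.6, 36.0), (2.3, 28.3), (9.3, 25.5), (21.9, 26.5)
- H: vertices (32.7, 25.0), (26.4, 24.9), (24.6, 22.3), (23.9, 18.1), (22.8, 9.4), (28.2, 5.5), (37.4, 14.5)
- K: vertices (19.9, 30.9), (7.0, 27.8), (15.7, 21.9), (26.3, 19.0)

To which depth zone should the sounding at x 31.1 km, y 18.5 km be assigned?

H

Cast a ray rightward from (31.1, 18.5). For each polygon, the edges (by vertex number in listed order) whose endpoints lie on opposite sides of y = 18.5, where each meets that height, and whether that is right or left of the point:
J: no edge straddles that height → 0 crossings.
Q: 3–4 at x≈3.56 (left), 7–1 at x≈21.32 (left) → 0 crossings.
E: 2–3 at x≈21.46 (left), 4–1 at x≈26.32 (left) → 0 crossings.
Z: no edge straddles that height → 0 crossings.
H: 3–4 at x≈23.97 (left), 7–1 at x≈35.61 (right) → 1 crossing.
K: no edge straddles that height → 0 crossings.
Only H has an odd count, so the point is inside H.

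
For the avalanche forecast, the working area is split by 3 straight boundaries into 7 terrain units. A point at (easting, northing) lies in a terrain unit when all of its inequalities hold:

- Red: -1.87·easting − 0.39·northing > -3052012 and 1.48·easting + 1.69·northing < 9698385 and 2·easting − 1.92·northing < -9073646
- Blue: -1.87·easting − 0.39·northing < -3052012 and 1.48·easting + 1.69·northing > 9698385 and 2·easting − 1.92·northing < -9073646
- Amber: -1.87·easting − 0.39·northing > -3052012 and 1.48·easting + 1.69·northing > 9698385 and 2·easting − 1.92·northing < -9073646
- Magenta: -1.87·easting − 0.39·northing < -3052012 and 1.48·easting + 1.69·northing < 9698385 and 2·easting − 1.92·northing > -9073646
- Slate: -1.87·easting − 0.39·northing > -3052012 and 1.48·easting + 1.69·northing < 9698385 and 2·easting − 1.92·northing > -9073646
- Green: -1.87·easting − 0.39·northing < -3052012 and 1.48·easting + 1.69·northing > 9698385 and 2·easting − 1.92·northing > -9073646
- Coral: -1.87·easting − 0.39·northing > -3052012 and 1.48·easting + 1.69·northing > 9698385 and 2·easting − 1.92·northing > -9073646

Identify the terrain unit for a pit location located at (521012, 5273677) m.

Red

-1.87·521012 − 0.39·5273677 = -3031026.470, which is > -3052012
1.48·521012 + 1.69·5273677 = 9683611.890, which is < 9698385
2·521012 − 1.92·5273677 = -9083435.840, which is < -9073646
This sign pattern matches Red.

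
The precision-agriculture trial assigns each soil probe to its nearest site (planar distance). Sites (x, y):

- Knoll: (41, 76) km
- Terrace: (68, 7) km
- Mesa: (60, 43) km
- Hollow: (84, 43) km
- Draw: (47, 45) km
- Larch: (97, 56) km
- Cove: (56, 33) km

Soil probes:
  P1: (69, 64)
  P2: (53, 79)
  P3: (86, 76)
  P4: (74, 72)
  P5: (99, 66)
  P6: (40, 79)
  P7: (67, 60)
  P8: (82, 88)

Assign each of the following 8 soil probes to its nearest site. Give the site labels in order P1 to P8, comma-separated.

Mesa, Knoll, Larch, Larch, Larch, Knoll, Mesa, Larch

P1 → Mesa (d²=522.00)
P2 → Knoll (d²=153.00)
P3 → Larch (d²=521.00)
P4 → Larch (d²=785.00)
P5 → Larch (d²=104.00)
P6 → Knoll (d²=10.00)
P7 → Mesa (d²=338.00)
P8 → Larch (d²=1249.00)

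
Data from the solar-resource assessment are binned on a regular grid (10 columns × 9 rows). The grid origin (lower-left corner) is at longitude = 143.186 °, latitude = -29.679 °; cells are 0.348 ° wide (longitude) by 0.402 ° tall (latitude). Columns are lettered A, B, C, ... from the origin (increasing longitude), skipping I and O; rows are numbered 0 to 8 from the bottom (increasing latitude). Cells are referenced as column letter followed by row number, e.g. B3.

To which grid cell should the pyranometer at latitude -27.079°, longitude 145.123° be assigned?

F6

Column index: ⌊(145.123 − 143.186) / 0.348⌋ = ⌊5.566⌋ = 5 → column F
Row offset from origin: ⌊(-27.079 − -29.679) / 0.402⌋ = ⌊6.468⌋ = 6 → row 6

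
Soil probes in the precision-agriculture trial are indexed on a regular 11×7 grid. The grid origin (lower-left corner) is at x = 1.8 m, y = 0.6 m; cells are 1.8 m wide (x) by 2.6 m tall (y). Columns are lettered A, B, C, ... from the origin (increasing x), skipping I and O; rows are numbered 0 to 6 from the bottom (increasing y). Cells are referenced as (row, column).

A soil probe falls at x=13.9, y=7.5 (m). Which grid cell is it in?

(2, G)

Column index: ⌊(13.9 − 1.8) / 1.8⌋ = ⌊6.722⌋ = 6 → column G
Row offset from origin: ⌊(7.5 − 0.6) / 2.6⌋ = ⌊2.654⌋ = 2 → row 2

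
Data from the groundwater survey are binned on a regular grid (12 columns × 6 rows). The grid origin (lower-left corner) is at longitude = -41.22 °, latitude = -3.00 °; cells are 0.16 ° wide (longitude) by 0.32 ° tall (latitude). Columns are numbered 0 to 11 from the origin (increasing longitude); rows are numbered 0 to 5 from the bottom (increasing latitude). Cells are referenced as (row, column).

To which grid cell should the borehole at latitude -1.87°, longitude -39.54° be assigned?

Column index: ⌊(-39.54 − -41.22) / 0.16⌋ = ⌊10.500⌋ = 10
Row offset from origin: ⌊(-1.87 − -3.00) / 0.32⌋ = ⌊3.531⌋ = 3 → row 3

(3, 10)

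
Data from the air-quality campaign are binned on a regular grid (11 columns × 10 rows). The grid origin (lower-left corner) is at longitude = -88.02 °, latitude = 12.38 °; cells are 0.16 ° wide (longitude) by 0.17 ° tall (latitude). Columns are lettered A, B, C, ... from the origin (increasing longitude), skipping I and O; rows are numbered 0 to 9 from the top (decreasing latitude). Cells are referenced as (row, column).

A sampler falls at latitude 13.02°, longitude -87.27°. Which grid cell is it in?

(6, E)

Column index: ⌊(-87.27 − -88.02) / 0.16⌋ = ⌊4.688⌋ = 4 → column E
Row offset from origin: ⌊(13.02 − 12.38) / 0.17⌋ = ⌊3.765⌋ = 3 → row 6 (counted from top)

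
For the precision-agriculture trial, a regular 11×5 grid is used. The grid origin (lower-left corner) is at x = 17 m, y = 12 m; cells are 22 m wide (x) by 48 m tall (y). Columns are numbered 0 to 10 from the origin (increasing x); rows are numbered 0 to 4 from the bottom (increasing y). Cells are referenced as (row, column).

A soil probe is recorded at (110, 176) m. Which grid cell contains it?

(3, 4)

Column index: ⌊(110 − 17) / 22⌋ = ⌊4.227⌋ = 4
Row offset from origin: ⌊(176 − 12) / 48⌋ = ⌊3.417⌋ = 3 → row 3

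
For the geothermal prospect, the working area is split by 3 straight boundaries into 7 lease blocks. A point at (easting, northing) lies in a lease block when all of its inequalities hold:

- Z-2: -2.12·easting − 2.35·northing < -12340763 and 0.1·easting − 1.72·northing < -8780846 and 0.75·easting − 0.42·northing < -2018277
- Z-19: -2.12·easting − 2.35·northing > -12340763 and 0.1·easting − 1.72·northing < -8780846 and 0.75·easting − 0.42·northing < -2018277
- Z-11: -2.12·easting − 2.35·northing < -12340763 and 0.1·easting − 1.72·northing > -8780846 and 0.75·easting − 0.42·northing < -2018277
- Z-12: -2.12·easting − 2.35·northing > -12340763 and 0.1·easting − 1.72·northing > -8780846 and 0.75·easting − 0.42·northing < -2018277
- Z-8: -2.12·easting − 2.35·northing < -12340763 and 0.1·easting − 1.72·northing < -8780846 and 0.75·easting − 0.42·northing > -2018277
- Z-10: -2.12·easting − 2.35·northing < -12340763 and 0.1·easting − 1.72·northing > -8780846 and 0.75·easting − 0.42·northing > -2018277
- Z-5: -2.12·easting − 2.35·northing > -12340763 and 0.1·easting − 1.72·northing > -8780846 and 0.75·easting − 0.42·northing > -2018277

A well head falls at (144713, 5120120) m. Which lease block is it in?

Z-19

-2.12·144713 − 2.35·5120120 = -12339073.560, which is > -12340763
0.1·144713 − 1.72·5120120 = -8792135.100, which is < -8780846
0.75·144713 − 0.42·5120120 = -2041915.650, which is < -2018277
This sign pattern matches Z-19.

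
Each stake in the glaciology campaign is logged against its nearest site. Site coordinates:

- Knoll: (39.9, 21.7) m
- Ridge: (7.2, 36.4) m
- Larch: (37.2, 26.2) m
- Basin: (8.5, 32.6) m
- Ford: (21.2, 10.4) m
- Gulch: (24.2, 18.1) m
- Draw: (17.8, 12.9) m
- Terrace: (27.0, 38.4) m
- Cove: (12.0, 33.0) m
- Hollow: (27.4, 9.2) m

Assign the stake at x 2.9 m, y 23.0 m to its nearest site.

Squared distances to each site:
Knoll: 1370.690; Ridge: 198.050; Larch: 1186.730; Basin: 123.520; Ford: 493.650; Gulch: 477.700; Draw: 324.020; Terrace: 817.970; Cove: 182.810; Hollow: 790.690.
Minimum at Basin.

Basin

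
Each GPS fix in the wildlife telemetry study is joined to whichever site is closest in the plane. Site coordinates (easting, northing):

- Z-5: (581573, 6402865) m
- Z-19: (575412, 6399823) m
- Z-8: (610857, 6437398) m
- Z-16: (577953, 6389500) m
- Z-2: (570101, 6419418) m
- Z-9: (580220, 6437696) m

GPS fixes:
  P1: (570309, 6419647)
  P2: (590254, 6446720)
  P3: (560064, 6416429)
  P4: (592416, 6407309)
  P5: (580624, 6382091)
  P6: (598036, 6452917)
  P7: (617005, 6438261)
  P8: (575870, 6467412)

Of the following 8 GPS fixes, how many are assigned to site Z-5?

1

P1 → Z-2
P2 → Z-9
P3 → Z-2
P4 → Z-5
P5 → Z-16
P6 → Z-8
P7 → Z-8
P8 → Z-9
1 of the 8 goes to Z-5.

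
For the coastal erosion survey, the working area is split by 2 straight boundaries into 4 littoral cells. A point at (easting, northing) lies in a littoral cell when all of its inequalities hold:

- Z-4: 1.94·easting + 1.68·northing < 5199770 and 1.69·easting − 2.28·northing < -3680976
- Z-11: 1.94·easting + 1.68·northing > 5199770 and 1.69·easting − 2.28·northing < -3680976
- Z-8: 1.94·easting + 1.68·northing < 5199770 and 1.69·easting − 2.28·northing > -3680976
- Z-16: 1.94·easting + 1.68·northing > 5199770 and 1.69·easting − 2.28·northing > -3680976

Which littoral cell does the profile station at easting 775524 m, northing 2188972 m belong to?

Z-8

1.94·775524 + 1.68·2188972 = 5181989.520, which is < 5199770
1.69·775524 − 2.28·2188972 = -3680220.600, which is > -3680976
This sign pattern matches Z-8.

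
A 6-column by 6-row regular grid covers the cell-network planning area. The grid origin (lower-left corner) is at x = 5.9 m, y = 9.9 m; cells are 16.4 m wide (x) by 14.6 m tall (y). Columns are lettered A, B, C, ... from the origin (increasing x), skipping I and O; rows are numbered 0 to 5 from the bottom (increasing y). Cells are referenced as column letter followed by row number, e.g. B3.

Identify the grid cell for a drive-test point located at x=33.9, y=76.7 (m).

B4

Column index: ⌊(33.9 − 5.9) / 16.4⌋ = ⌊1.707⌋ = 1 → column B
Row offset from origin: ⌊(76.7 − 9.9) / 14.6⌋ = ⌊4.575⌋ = 4 → row 4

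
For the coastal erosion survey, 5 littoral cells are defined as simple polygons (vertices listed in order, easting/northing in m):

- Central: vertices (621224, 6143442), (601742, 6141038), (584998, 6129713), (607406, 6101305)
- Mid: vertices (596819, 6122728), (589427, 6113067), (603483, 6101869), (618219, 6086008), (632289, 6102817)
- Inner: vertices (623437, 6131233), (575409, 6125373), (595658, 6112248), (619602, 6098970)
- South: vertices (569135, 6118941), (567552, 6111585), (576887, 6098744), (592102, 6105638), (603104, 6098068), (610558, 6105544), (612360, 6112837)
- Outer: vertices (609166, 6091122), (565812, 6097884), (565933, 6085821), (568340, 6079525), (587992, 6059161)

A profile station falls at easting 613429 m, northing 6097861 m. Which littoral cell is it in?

Cast a ray rightward from (613429, 6097861). For each polygon, the edges (by vertex number in listed order) whose endpoints lie on opposite sides of northing = 6097861, where each meets that height, and whether that is right or left of the point:
Central: no edge straddles that height → 0 crossings.
Mid: 3–4 at easting≈607206.7 (left), 4–5 at easting≈628140.6 (right) → 1 crossing.
Inner: no edge straddles that height → 0 crossings.
South: no edge straddles that height → 0 crossings.
Outer: 1–2 at easting≈565959.5 (left), 2–3 at easting≈565812.2 (left) → 0 crossings.
Only Mid has an odd count, so the point is inside Mid.

Mid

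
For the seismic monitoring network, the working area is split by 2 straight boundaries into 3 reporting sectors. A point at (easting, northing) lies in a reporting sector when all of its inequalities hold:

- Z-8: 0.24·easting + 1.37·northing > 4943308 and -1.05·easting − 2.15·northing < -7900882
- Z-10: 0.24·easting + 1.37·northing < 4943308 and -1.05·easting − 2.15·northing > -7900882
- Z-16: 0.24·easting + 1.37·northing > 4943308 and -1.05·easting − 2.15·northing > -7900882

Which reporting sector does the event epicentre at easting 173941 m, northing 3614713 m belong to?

0.24·173941 + 1.37·3614713 = 4993902.650, which is > 4943308
-1.05·173941 − 2.15·3614713 = -7954271.000, which is < -7900882
This sign pattern matches Z-8.

Z-8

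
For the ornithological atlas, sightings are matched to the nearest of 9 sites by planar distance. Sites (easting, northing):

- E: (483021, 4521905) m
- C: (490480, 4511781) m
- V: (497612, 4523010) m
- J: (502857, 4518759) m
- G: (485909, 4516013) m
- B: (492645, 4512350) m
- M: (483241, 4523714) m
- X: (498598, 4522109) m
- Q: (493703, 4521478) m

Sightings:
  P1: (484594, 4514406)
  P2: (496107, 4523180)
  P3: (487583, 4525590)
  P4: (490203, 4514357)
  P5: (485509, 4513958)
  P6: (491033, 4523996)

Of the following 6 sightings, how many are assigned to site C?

P1 → G
P2 → V
P3 → M
P4 → C
P5 → G
P6 → Q
1 of the 6 goes to C.

1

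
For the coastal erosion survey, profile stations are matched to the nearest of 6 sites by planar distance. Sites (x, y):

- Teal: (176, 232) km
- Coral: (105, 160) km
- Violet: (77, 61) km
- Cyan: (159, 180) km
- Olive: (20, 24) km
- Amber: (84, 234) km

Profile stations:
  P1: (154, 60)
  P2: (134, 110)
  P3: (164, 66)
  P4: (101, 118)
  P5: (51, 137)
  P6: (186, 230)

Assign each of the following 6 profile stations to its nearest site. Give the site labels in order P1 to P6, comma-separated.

Violet, Coral, Violet, Coral, Coral, Teal

P1 → Violet (d²=5930.00)
P2 → Coral (d²=3341.00)
P3 → Violet (d²=7594.00)
P4 → Coral (d²=1780.00)
P5 → Coral (d²=3445.00)
P6 → Teal (d²=104.00)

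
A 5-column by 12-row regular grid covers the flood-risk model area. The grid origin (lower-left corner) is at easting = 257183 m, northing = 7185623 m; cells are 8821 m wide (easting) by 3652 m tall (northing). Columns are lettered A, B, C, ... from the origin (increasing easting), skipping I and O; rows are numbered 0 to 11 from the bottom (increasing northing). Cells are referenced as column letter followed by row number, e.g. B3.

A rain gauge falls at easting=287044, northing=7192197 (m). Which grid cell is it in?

Column index: ⌊(287044 − 257183) / 8821⌋ = ⌊3.385⌋ = 3 → column D
Row offset from origin: ⌊(7192197 − 7185623) / 3652⌋ = ⌊1.800⌋ = 1 → row 1

D1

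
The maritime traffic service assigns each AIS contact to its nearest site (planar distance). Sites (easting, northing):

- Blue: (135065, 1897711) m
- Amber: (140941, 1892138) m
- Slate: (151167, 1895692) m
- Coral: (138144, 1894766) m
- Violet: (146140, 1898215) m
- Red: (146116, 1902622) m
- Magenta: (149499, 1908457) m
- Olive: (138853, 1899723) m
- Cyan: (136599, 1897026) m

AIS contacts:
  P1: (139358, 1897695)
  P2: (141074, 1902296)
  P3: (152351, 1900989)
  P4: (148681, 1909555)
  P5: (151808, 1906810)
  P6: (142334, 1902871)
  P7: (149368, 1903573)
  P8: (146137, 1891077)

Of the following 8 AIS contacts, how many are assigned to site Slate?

1

P1 → Olive
P2 → Olive
P3 → Slate
P4 → Magenta
P5 → Magenta
P6 → Red
P7 → Red
P8 → Amber
1 of the 8 goes to Slate.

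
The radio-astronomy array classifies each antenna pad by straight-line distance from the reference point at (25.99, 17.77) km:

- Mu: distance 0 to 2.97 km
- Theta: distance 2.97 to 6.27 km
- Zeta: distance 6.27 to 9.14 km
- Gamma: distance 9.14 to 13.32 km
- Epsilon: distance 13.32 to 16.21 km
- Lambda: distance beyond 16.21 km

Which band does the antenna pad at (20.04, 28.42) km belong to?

Distance = √((20.04−25.99)² + (28.42−17.77)²) = √(35.402 + 113.423) = 12.199 km.
9.14 ≤ 12.199 < 13.32 → Gamma.

Gamma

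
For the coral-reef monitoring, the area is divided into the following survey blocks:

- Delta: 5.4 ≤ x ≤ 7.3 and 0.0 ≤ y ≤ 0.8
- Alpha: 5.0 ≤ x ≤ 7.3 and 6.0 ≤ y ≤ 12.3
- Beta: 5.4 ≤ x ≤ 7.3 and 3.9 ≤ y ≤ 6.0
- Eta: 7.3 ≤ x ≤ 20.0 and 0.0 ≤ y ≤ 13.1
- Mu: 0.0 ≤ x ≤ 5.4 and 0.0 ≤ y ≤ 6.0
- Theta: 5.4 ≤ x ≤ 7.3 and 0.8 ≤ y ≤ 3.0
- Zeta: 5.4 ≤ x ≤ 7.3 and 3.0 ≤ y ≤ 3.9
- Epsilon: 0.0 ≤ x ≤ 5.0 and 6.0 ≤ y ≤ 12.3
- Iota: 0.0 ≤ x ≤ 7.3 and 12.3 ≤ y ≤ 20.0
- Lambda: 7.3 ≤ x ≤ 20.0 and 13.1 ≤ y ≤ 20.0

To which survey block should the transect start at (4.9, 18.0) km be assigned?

Iota

The point has x = 4.9 and y = 18.0.
Only Iota satisfies 0.0 ≤ x ≤ 7.3 and 12.3 ≤ y ≤ 20.0.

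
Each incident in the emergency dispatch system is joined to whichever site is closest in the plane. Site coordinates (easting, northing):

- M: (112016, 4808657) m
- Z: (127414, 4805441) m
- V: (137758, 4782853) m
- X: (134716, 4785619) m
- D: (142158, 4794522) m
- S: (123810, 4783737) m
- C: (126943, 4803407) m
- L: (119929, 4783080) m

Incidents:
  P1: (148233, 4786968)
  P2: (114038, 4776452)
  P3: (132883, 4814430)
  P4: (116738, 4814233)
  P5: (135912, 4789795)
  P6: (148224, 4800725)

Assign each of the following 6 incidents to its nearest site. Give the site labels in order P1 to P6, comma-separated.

P1 → D (d²=93968541.00)
P2 → L (d²=78634265.00)
P3 → Z (d²=110712082.00)
P4 → M (d²=53389060.00)
P5 → X (d²=18869392.00)
P6 → D (d²=75273565.00)

D, L, Z, M, X, D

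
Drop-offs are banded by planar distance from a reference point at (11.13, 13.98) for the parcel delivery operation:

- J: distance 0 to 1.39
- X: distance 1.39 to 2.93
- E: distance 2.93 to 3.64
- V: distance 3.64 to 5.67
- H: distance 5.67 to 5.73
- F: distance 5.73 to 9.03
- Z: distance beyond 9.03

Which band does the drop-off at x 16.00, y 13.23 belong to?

Distance = √((16.00−11.13)² + (13.23−13.98)²) = √(23.717 + 0.562) = 4.927.
3.64 ≤ 4.927 < 5.67 → V.

V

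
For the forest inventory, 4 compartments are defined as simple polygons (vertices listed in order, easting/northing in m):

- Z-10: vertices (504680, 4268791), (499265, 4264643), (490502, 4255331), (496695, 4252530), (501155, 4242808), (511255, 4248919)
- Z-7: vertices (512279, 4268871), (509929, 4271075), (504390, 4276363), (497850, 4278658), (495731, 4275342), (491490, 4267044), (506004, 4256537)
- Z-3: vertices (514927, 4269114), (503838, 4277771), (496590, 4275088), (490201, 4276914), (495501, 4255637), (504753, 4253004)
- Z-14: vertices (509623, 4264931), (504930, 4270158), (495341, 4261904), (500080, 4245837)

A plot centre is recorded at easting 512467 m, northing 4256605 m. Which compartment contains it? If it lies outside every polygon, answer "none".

Cast a ray rightward from (512467, 4256605). For each polygon, the edges (by vertex number in listed order) whose endpoints lie on opposite sides of northing = 4256605, where each meets that height, and whether that is right or left of the point:
Z-10: 2–3 at easting≈491700.9 (left), 6–1 at easting≈508712.0 (left) → 0 crossings.
Z-7: 6–7 at easting≈505910.1 (left), 7–1 at easting≈506038.6 (left) → 0 crossings.
Z-3: 4–5 at easting≈495259.9 (left), 6–1 at easting≈507027.2 (left) → 0 crossings.
Z-14: 3–4 at easting≈496904.0 (left), 4–1 at easting≈505461.7 (left) → 0 crossings.
All counts are even, so the point lies outside every listed polygon.

none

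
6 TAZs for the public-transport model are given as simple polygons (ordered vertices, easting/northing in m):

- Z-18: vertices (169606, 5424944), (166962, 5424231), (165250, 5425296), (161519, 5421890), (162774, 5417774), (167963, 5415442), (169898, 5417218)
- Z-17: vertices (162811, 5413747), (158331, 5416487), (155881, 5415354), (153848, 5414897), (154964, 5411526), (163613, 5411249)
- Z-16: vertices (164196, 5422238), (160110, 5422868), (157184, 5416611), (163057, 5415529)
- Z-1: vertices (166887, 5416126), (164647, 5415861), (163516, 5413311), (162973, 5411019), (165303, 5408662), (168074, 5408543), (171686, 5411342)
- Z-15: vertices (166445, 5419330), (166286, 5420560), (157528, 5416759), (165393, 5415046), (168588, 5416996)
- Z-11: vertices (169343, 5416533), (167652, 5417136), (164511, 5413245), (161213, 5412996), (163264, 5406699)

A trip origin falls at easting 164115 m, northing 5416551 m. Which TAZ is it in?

Z-15

Cast a ray rightward from (164115, 5416551). For each polygon, the edges (by vertex number in listed order) whose endpoints lie on opposite sides of northing = 5416551, where each meets that height, and whether that is right or left of the point:
Z-18: 5–6 at easting≈165495.3 (right), 6–7 at easting≈169171.3 (right) → 2 crossings.
Z-17: no edge straddles that height → 0 crossings.
Z-16: 3–4 at easting≈157509.7 (left), 4–1 at easting≈163230.5 (left) → 0 crossings.
Z-1: no edge straddles that height → 0 crossings.
Z-15: 3–4 at easting≈158483.0 (left), 4–5 at easting≈167858.9 (right) → 1 crossing.
Z-11: 1–2 at easting≈169292.5 (right), 2–3 at easting≈167179.8 (right) → 2 crossings.
Only Z-15 has an odd count, so the point is inside Z-15.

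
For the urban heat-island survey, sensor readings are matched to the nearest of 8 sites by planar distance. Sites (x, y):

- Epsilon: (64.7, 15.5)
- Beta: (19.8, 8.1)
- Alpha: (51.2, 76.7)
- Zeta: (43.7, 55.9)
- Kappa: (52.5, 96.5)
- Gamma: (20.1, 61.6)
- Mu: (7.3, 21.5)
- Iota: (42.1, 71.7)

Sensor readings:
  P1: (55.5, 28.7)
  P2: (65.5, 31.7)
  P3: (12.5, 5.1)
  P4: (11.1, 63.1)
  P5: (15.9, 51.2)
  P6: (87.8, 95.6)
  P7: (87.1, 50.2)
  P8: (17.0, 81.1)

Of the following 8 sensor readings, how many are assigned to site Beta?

P1 → Epsilon
P2 → Epsilon
P3 → Beta
P4 → Gamma
P5 → Gamma
P6 → Kappa
P7 → Epsilon
P8 → Gamma
1 of the 8 goes to Beta.

1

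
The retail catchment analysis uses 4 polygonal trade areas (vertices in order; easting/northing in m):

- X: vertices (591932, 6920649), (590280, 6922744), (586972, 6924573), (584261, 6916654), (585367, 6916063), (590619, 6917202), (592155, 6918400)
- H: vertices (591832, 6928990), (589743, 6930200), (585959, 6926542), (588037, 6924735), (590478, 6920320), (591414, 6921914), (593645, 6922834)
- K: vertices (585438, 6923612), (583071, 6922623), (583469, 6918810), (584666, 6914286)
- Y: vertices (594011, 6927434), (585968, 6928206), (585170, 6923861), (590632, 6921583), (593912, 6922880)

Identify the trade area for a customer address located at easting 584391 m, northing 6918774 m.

K

Cast a ray rightward from (584391, 6918774). For each polygon, the edges (by vertex number in listed order) whose endpoints lie on opposite sides of northing = 6918774, where each meets that height, and whether that is right or left of the point:
X: 3–4 at easting≈584986.8 (right), 7–1 at easting≈592117.9 (right) → 2 crossings.
H: no edge straddles that height → 0 crossings.
K: 3–4 at easting≈583478.5 (left), 4–1 at easting≈585037.5 (right) → 1 crossing.
Y: no edge straddles that height → 0 crossings.
Only K has an odd count, so the point is inside K.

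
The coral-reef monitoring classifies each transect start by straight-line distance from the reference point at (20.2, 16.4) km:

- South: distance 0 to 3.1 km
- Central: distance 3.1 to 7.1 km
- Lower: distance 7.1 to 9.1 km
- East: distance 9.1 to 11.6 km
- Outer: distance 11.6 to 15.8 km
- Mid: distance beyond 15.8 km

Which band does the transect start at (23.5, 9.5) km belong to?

Distance = √((23.5−20.2)² + (9.5−16.4)²) = √(10.890 + 47.610) = 7.649 km.
7.1 ≤ 7.649 < 9.1 → Lower.

Lower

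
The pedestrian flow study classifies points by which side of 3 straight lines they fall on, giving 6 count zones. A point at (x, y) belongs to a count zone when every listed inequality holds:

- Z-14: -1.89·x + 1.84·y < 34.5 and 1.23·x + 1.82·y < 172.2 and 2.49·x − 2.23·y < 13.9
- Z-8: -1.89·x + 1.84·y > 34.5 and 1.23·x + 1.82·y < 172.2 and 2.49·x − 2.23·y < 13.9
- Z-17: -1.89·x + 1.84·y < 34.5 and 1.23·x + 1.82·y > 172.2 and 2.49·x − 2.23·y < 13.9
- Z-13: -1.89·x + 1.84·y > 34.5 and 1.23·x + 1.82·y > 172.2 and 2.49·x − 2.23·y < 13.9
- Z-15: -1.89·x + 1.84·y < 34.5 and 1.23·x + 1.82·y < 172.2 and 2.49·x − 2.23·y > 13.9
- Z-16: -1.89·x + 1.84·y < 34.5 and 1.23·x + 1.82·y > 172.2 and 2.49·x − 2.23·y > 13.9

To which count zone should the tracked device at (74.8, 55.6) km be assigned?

-1.89·74.8 + 1.84·55.6 = -39.068, which is < 34.5
1.23·74.8 + 1.82·55.6 = 193.196, which is > 172.2
2.49·74.8 − 2.23·55.6 = 62.264, which is > 13.9
This sign pattern matches Z-16.

Z-16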